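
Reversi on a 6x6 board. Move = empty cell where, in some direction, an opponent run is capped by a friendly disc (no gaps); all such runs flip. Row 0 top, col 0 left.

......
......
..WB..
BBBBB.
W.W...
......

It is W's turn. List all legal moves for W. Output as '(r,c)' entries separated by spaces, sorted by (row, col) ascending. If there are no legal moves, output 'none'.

Answer: (2,0) (2,4) (4,4)

Derivation:
(1,2): no bracket -> illegal
(1,3): no bracket -> illegal
(1,4): no bracket -> illegal
(2,0): flips 2 -> legal
(2,1): no bracket -> illegal
(2,4): flips 2 -> legal
(2,5): no bracket -> illegal
(3,5): no bracket -> illegal
(4,1): no bracket -> illegal
(4,3): no bracket -> illegal
(4,4): flips 1 -> legal
(4,5): no bracket -> illegal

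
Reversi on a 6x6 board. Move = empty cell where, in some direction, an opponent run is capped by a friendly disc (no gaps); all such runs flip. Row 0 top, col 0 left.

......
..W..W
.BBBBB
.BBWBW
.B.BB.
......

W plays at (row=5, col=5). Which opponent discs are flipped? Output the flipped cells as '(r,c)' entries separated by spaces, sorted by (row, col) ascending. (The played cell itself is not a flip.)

Dir NW: opp run (4,4) capped by W -> flip
Dir N: first cell '.' (not opp) -> no flip
Dir NE: edge -> no flip
Dir W: first cell '.' (not opp) -> no flip
Dir E: edge -> no flip
Dir SW: edge -> no flip
Dir S: edge -> no flip
Dir SE: edge -> no flip

Answer: (4,4)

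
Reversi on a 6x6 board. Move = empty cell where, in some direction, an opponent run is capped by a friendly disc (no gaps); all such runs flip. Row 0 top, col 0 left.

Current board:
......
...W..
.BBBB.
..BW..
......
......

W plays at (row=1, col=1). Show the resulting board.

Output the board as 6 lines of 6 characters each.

Place W at (1,1); scan 8 dirs for brackets.
Dir NW: first cell '.' (not opp) -> no flip
Dir N: first cell '.' (not opp) -> no flip
Dir NE: first cell '.' (not opp) -> no flip
Dir W: first cell '.' (not opp) -> no flip
Dir E: first cell '.' (not opp) -> no flip
Dir SW: first cell '.' (not opp) -> no flip
Dir S: opp run (2,1), next='.' -> no flip
Dir SE: opp run (2,2) capped by W -> flip
All flips: (2,2)

Answer: ......
.W.W..
.BWBB.
..BW..
......
......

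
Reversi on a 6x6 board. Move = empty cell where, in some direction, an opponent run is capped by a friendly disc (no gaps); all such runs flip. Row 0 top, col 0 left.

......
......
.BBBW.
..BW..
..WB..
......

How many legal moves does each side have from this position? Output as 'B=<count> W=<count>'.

Answer: B=5 W=7

Derivation:
-- B to move --
(1,3): no bracket -> illegal
(1,4): no bracket -> illegal
(1,5): no bracket -> illegal
(2,5): flips 1 -> legal
(3,1): no bracket -> illegal
(3,4): flips 1 -> legal
(3,5): no bracket -> illegal
(4,1): flips 1 -> legal
(4,4): flips 1 -> legal
(5,1): no bracket -> illegal
(5,2): flips 1 -> legal
(5,3): no bracket -> illegal
B mobility = 5
-- W to move --
(1,0): no bracket -> illegal
(1,1): flips 1 -> legal
(1,2): flips 2 -> legal
(1,3): flips 1 -> legal
(1,4): no bracket -> illegal
(2,0): flips 3 -> legal
(3,0): no bracket -> illegal
(3,1): flips 1 -> legal
(3,4): no bracket -> illegal
(4,1): no bracket -> illegal
(4,4): flips 1 -> legal
(5,2): no bracket -> illegal
(5,3): flips 1 -> legal
(5,4): no bracket -> illegal
W mobility = 7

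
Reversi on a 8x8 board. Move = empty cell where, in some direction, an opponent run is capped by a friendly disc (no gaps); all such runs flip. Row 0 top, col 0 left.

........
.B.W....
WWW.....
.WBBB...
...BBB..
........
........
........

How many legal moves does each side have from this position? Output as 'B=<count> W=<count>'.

Answer: B=4 W=7

Derivation:
-- B to move --
(0,2): no bracket -> illegal
(0,3): no bracket -> illegal
(0,4): no bracket -> illegal
(1,0): flips 1 -> legal
(1,2): flips 1 -> legal
(1,4): no bracket -> illegal
(2,3): no bracket -> illegal
(2,4): no bracket -> illegal
(3,0): flips 1 -> legal
(4,0): no bracket -> illegal
(4,1): flips 2 -> legal
(4,2): no bracket -> illegal
B mobility = 4
-- W to move --
(0,0): flips 1 -> legal
(0,1): flips 1 -> legal
(0,2): flips 1 -> legal
(1,0): no bracket -> illegal
(1,2): no bracket -> illegal
(2,3): no bracket -> illegal
(2,4): no bracket -> illegal
(2,5): no bracket -> illegal
(3,5): flips 3 -> legal
(3,6): no bracket -> illegal
(4,1): no bracket -> illegal
(4,2): flips 1 -> legal
(4,6): no bracket -> illegal
(5,2): no bracket -> illegal
(5,3): no bracket -> illegal
(5,4): flips 2 -> legal
(5,5): flips 2 -> legal
(5,6): no bracket -> illegal
W mobility = 7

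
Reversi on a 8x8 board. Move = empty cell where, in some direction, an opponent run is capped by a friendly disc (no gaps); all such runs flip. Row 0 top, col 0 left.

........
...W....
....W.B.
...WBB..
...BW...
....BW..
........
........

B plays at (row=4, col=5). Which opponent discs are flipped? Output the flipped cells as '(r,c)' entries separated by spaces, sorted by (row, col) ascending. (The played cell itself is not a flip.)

Answer: (4,4)

Derivation:
Dir NW: first cell 'B' (not opp) -> no flip
Dir N: first cell 'B' (not opp) -> no flip
Dir NE: first cell '.' (not opp) -> no flip
Dir W: opp run (4,4) capped by B -> flip
Dir E: first cell '.' (not opp) -> no flip
Dir SW: first cell 'B' (not opp) -> no flip
Dir S: opp run (5,5), next='.' -> no flip
Dir SE: first cell '.' (not opp) -> no flip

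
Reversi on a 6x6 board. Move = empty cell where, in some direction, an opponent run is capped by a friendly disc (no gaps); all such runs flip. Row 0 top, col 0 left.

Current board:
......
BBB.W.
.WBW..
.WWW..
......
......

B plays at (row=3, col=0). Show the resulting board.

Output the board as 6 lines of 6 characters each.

Place B at (3,0); scan 8 dirs for brackets.
Dir NW: edge -> no flip
Dir N: first cell '.' (not opp) -> no flip
Dir NE: opp run (2,1) capped by B -> flip
Dir W: edge -> no flip
Dir E: opp run (3,1) (3,2) (3,3), next='.' -> no flip
Dir SW: edge -> no flip
Dir S: first cell '.' (not opp) -> no flip
Dir SE: first cell '.' (not opp) -> no flip
All flips: (2,1)

Answer: ......
BBB.W.
.BBW..
BWWW..
......
......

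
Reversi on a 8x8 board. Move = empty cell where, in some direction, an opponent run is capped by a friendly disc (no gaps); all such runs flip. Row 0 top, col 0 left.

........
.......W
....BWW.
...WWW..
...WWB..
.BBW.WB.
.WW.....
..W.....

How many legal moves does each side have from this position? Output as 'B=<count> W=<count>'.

-- B to move --
(0,6): no bracket -> illegal
(0,7): no bracket -> illegal
(1,4): no bracket -> illegal
(1,5): flips 2 -> legal
(1,6): flips 3 -> legal
(2,2): no bracket -> illegal
(2,3): flips 1 -> legal
(2,7): flips 2 -> legal
(3,2): no bracket -> illegal
(3,6): no bracket -> illegal
(3,7): no bracket -> illegal
(4,2): flips 3 -> legal
(4,6): flips 1 -> legal
(5,0): no bracket -> illegal
(5,4): flips 4 -> legal
(6,0): no bracket -> illegal
(6,3): no bracket -> illegal
(6,4): no bracket -> illegal
(6,5): flips 1 -> legal
(6,6): no bracket -> illegal
(7,0): flips 1 -> legal
(7,1): flips 1 -> legal
(7,3): flips 1 -> legal
B mobility = 11
-- W to move --
(1,3): flips 1 -> legal
(1,4): flips 1 -> legal
(1,5): flips 1 -> legal
(2,3): flips 1 -> legal
(3,6): no bracket -> illegal
(4,0): flips 1 -> legal
(4,1): flips 1 -> legal
(4,2): flips 1 -> legal
(4,6): flips 1 -> legal
(4,7): no bracket -> illegal
(5,0): flips 2 -> legal
(5,4): no bracket -> illegal
(5,7): flips 1 -> legal
(6,0): no bracket -> illegal
(6,3): no bracket -> illegal
(6,5): no bracket -> illegal
(6,6): no bracket -> illegal
(6,7): flips 2 -> legal
W mobility = 11

Answer: B=11 W=11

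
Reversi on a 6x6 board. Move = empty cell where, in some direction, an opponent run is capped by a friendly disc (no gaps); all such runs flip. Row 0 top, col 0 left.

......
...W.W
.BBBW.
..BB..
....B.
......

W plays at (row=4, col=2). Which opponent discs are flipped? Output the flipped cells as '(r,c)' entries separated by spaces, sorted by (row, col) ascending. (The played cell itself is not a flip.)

Dir NW: first cell '.' (not opp) -> no flip
Dir N: opp run (3,2) (2,2), next='.' -> no flip
Dir NE: opp run (3,3) capped by W -> flip
Dir W: first cell '.' (not opp) -> no flip
Dir E: first cell '.' (not opp) -> no flip
Dir SW: first cell '.' (not opp) -> no flip
Dir S: first cell '.' (not opp) -> no flip
Dir SE: first cell '.' (not opp) -> no flip

Answer: (3,3)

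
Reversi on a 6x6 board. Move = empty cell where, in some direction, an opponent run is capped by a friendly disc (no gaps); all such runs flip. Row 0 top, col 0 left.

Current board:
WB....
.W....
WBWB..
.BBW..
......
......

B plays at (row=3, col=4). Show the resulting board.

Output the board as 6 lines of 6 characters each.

Place B at (3,4); scan 8 dirs for brackets.
Dir NW: first cell 'B' (not opp) -> no flip
Dir N: first cell '.' (not opp) -> no flip
Dir NE: first cell '.' (not opp) -> no flip
Dir W: opp run (3,3) capped by B -> flip
Dir E: first cell '.' (not opp) -> no flip
Dir SW: first cell '.' (not opp) -> no flip
Dir S: first cell '.' (not opp) -> no flip
Dir SE: first cell '.' (not opp) -> no flip
All flips: (3,3)

Answer: WB....
.W....
WBWB..
.BBBB.
......
......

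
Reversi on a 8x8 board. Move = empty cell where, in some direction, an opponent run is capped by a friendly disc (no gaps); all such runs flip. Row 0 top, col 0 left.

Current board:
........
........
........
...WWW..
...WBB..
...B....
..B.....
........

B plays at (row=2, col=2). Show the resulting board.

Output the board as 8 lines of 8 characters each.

Place B at (2,2); scan 8 dirs for brackets.
Dir NW: first cell '.' (not opp) -> no flip
Dir N: first cell '.' (not opp) -> no flip
Dir NE: first cell '.' (not opp) -> no flip
Dir W: first cell '.' (not opp) -> no flip
Dir E: first cell '.' (not opp) -> no flip
Dir SW: first cell '.' (not opp) -> no flip
Dir S: first cell '.' (not opp) -> no flip
Dir SE: opp run (3,3) capped by B -> flip
All flips: (3,3)

Answer: ........
........
..B.....
...BWW..
...WBB..
...B....
..B.....
........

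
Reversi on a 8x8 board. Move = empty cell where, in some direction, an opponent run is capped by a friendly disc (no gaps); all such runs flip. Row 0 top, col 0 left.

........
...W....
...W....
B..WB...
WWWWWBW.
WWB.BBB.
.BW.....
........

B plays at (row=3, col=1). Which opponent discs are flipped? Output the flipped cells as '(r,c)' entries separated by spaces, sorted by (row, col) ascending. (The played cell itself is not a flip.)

Dir NW: first cell '.' (not opp) -> no flip
Dir N: first cell '.' (not opp) -> no flip
Dir NE: first cell '.' (not opp) -> no flip
Dir W: first cell 'B' (not opp) -> no flip
Dir E: first cell '.' (not opp) -> no flip
Dir SW: opp run (4,0), next=edge -> no flip
Dir S: opp run (4,1) (5,1) capped by B -> flip
Dir SE: opp run (4,2), next='.' -> no flip

Answer: (4,1) (5,1)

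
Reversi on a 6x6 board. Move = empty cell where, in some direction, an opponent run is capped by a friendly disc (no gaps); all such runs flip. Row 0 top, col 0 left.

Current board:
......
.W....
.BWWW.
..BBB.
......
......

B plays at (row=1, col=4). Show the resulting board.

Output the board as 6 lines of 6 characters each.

Answer: ......
.W..B.
.BWBB.
..BBB.
......
......

Derivation:
Place B at (1,4); scan 8 dirs for brackets.
Dir NW: first cell '.' (not opp) -> no flip
Dir N: first cell '.' (not opp) -> no flip
Dir NE: first cell '.' (not opp) -> no flip
Dir W: first cell '.' (not opp) -> no flip
Dir E: first cell '.' (not opp) -> no flip
Dir SW: opp run (2,3) capped by B -> flip
Dir S: opp run (2,4) capped by B -> flip
Dir SE: first cell '.' (not opp) -> no flip
All flips: (2,3) (2,4)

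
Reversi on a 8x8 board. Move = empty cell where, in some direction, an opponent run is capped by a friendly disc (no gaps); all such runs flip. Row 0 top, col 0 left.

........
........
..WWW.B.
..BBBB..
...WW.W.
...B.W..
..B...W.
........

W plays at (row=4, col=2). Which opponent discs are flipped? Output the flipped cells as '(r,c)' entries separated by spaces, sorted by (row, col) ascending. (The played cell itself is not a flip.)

Dir NW: first cell '.' (not opp) -> no flip
Dir N: opp run (3,2) capped by W -> flip
Dir NE: opp run (3,3) capped by W -> flip
Dir W: first cell '.' (not opp) -> no flip
Dir E: first cell 'W' (not opp) -> no flip
Dir SW: first cell '.' (not opp) -> no flip
Dir S: first cell '.' (not opp) -> no flip
Dir SE: opp run (5,3), next='.' -> no flip

Answer: (3,2) (3,3)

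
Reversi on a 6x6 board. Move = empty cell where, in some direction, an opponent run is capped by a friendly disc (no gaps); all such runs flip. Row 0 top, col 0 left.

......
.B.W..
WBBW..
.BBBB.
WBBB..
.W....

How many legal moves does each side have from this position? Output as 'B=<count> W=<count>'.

Answer: B=5 W=7

Derivation:
-- B to move --
(0,2): no bracket -> illegal
(0,3): flips 2 -> legal
(0,4): flips 1 -> legal
(1,0): no bracket -> illegal
(1,2): flips 1 -> legal
(1,4): flips 1 -> legal
(2,4): flips 1 -> legal
(3,0): no bracket -> illegal
(5,0): no bracket -> illegal
(5,2): no bracket -> illegal
B mobility = 5
-- W to move --
(0,0): no bracket -> illegal
(0,1): flips 4 -> legal
(0,2): flips 1 -> legal
(1,0): no bracket -> illegal
(1,2): no bracket -> illegal
(2,4): flips 2 -> legal
(2,5): no bracket -> illegal
(3,0): no bracket -> illegal
(3,5): no bracket -> illegal
(4,4): flips 3 -> legal
(4,5): flips 1 -> legal
(5,0): flips 2 -> legal
(5,2): no bracket -> illegal
(5,3): flips 4 -> legal
(5,4): no bracket -> illegal
W mobility = 7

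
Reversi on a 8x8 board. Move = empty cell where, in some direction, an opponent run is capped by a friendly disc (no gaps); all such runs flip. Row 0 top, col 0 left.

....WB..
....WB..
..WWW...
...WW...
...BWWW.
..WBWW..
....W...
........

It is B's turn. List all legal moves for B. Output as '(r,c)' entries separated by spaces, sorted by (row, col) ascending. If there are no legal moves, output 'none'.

(0,3): flips 1 -> legal
(1,1): no bracket -> illegal
(1,2): no bracket -> illegal
(1,3): flips 3 -> legal
(2,1): no bracket -> illegal
(2,5): flips 1 -> legal
(3,1): no bracket -> illegal
(3,2): flips 2 -> legal
(3,5): flips 1 -> legal
(3,6): no bracket -> illegal
(3,7): no bracket -> illegal
(4,1): no bracket -> illegal
(4,2): flips 2 -> legal
(4,7): flips 3 -> legal
(5,1): flips 1 -> legal
(5,6): flips 2 -> legal
(5,7): no bracket -> illegal
(6,1): flips 1 -> legal
(6,2): no bracket -> illegal
(6,3): no bracket -> illegal
(6,5): flips 1 -> legal
(6,6): no bracket -> illegal
(7,3): no bracket -> illegal
(7,4): no bracket -> illegal
(7,5): flips 1 -> legal

Answer: (0,3) (1,3) (2,5) (3,2) (3,5) (4,2) (4,7) (5,1) (5,6) (6,1) (6,5) (7,5)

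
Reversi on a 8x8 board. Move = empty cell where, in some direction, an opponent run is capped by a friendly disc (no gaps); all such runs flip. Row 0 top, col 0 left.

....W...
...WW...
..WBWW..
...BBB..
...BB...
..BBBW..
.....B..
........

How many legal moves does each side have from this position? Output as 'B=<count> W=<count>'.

Answer: B=11 W=9

Derivation:
-- B to move --
(0,2): flips 2 -> legal
(0,3): flips 1 -> legal
(0,5): flips 1 -> legal
(1,1): flips 1 -> legal
(1,2): no bracket -> illegal
(1,5): flips 2 -> legal
(1,6): flips 1 -> legal
(2,1): flips 1 -> legal
(2,6): flips 2 -> legal
(3,1): no bracket -> illegal
(3,2): no bracket -> illegal
(3,6): no bracket -> illegal
(4,5): flips 1 -> legal
(4,6): no bracket -> illegal
(5,6): flips 1 -> legal
(6,4): no bracket -> illegal
(6,6): flips 1 -> legal
B mobility = 11
-- W to move --
(1,2): no bracket -> illegal
(2,6): no bracket -> illegal
(3,2): flips 1 -> legal
(3,6): no bracket -> illegal
(4,1): no bracket -> illegal
(4,2): flips 1 -> legal
(4,5): flips 1 -> legal
(4,6): flips 1 -> legal
(5,1): flips 3 -> legal
(5,6): no bracket -> illegal
(6,1): flips 3 -> legal
(6,2): no bracket -> illegal
(6,3): flips 4 -> legal
(6,4): flips 3 -> legal
(6,6): no bracket -> illegal
(7,4): no bracket -> illegal
(7,5): flips 1 -> legal
(7,6): no bracket -> illegal
W mobility = 9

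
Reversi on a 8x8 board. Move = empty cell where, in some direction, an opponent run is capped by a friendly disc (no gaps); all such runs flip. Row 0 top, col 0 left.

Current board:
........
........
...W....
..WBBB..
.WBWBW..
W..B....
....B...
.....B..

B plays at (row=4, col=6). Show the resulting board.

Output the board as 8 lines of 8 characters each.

Place B at (4,6); scan 8 dirs for brackets.
Dir NW: first cell 'B' (not opp) -> no flip
Dir N: first cell '.' (not opp) -> no flip
Dir NE: first cell '.' (not opp) -> no flip
Dir W: opp run (4,5) capped by B -> flip
Dir E: first cell '.' (not opp) -> no flip
Dir SW: first cell '.' (not opp) -> no flip
Dir S: first cell '.' (not opp) -> no flip
Dir SE: first cell '.' (not opp) -> no flip
All flips: (4,5)

Answer: ........
........
...W....
..WBBB..
.WBWBBB.
W..B....
....B...
.....B..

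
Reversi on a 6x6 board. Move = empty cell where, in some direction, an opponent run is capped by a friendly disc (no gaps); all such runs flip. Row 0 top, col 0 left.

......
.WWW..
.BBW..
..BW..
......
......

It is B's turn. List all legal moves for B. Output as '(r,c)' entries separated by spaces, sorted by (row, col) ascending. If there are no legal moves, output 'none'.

(0,0): flips 1 -> legal
(0,1): flips 1 -> legal
(0,2): flips 1 -> legal
(0,3): flips 1 -> legal
(0,4): flips 1 -> legal
(1,0): no bracket -> illegal
(1,4): flips 1 -> legal
(2,0): no bracket -> illegal
(2,4): flips 1 -> legal
(3,4): flips 1 -> legal
(4,2): no bracket -> illegal
(4,3): no bracket -> illegal
(4,4): flips 1 -> legal

Answer: (0,0) (0,1) (0,2) (0,3) (0,4) (1,4) (2,4) (3,4) (4,4)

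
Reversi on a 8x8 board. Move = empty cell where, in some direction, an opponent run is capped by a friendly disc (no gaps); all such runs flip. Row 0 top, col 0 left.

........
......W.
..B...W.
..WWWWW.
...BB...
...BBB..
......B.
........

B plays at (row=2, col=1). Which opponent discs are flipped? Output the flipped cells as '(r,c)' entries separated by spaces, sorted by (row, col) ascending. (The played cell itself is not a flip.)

Answer: (3,2)

Derivation:
Dir NW: first cell '.' (not opp) -> no flip
Dir N: first cell '.' (not opp) -> no flip
Dir NE: first cell '.' (not opp) -> no flip
Dir W: first cell '.' (not opp) -> no flip
Dir E: first cell 'B' (not opp) -> no flip
Dir SW: first cell '.' (not opp) -> no flip
Dir S: first cell '.' (not opp) -> no flip
Dir SE: opp run (3,2) capped by B -> flip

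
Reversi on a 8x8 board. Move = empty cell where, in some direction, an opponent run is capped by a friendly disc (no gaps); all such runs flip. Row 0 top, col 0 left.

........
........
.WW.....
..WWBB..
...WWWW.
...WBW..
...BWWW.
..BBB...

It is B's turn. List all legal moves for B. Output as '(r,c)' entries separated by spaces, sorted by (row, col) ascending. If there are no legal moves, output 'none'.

(1,0): flips 3 -> legal
(1,1): no bracket -> illegal
(1,2): no bracket -> illegal
(1,3): no bracket -> illegal
(2,0): no bracket -> illegal
(2,3): flips 3 -> legal
(2,4): no bracket -> illegal
(3,0): no bracket -> illegal
(3,1): flips 2 -> legal
(3,6): flips 1 -> legal
(3,7): flips 3 -> legal
(4,1): no bracket -> illegal
(4,2): no bracket -> illegal
(4,7): no bracket -> illegal
(5,2): flips 2 -> legal
(5,6): flips 3 -> legal
(5,7): flips 1 -> legal
(6,2): flips 2 -> legal
(6,7): flips 3 -> legal
(7,5): flips 3 -> legal
(7,6): flips 1 -> legal
(7,7): no bracket -> illegal

Answer: (1,0) (2,3) (3,1) (3,6) (3,7) (5,2) (5,6) (5,7) (6,2) (6,7) (7,5) (7,6)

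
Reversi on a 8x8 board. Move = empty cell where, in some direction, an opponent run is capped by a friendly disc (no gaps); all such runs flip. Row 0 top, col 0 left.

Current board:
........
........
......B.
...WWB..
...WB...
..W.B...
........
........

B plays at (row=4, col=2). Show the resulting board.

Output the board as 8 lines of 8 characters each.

Place B at (4,2); scan 8 dirs for brackets.
Dir NW: first cell '.' (not opp) -> no flip
Dir N: first cell '.' (not opp) -> no flip
Dir NE: opp run (3,3), next='.' -> no flip
Dir W: first cell '.' (not opp) -> no flip
Dir E: opp run (4,3) capped by B -> flip
Dir SW: first cell '.' (not opp) -> no flip
Dir S: opp run (5,2), next='.' -> no flip
Dir SE: first cell '.' (not opp) -> no flip
All flips: (4,3)

Answer: ........
........
......B.
...WWB..
..BBB...
..W.B...
........
........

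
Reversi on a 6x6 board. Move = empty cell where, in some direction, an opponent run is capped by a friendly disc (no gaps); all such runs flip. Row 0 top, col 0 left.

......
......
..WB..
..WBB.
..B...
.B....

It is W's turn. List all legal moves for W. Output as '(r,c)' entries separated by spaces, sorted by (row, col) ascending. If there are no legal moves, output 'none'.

Answer: (1,4) (2,4) (3,5) (4,4) (5,2)

Derivation:
(1,2): no bracket -> illegal
(1,3): no bracket -> illegal
(1,4): flips 1 -> legal
(2,4): flips 1 -> legal
(2,5): no bracket -> illegal
(3,1): no bracket -> illegal
(3,5): flips 2 -> legal
(4,0): no bracket -> illegal
(4,1): no bracket -> illegal
(4,3): no bracket -> illegal
(4,4): flips 1 -> legal
(4,5): no bracket -> illegal
(5,0): no bracket -> illegal
(5,2): flips 1 -> legal
(5,3): no bracket -> illegal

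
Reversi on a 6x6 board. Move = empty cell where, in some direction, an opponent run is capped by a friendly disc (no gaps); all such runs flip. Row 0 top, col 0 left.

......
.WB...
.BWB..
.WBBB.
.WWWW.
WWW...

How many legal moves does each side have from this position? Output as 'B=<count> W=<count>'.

-- B to move --
(0,0): flips 2 -> legal
(0,1): flips 1 -> legal
(0,2): no bracket -> illegal
(1,0): flips 1 -> legal
(1,3): no bracket -> illegal
(2,0): no bracket -> illegal
(3,0): flips 1 -> legal
(3,5): no bracket -> illegal
(4,0): no bracket -> illegal
(4,5): no bracket -> illegal
(5,3): flips 1 -> legal
(5,4): flips 2 -> legal
(5,5): flips 1 -> legal
B mobility = 7
-- W to move --
(0,1): no bracket -> illegal
(0,2): flips 1 -> legal
(0,3): no bracket -> illegal
(1,0): flips 2 -> legal
(1,3): flips 3 -> legal
(1,4): flips 2 -> legal
(2,0): flips 1 -> legal
(2,4): flips 3 -> legal
(2,5): flips 1 -> legal
(3,0): no bracket -> illegal
(3,5): flips 3 -> legal
(4,5): no bracket -> illegal
W mobility = 8

Answer: B=7 W=8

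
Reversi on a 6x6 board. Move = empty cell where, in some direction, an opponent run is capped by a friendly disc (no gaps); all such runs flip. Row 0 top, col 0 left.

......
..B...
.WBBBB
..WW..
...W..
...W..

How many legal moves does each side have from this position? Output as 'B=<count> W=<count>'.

-- B to move --
(1,0): no bracket -> illegal
(1,1): no bracket -> illegal
(2,0): flips 1 -> legal
(3,0): flips 1 -> legal
(3,1): no bracket -> illegal
(3,4): no bracket -> illegal
(4,1): flips 1 -> legal
(4,2): flips 2 -> legal
(4,4): flips 1 -> legal
(5,2): no bracket -> illegal
(5,4): no bracket -> illegal
B mobility = 5
-- W to move --
(0,1): no bracket -> illegal
(0,2): flips 2 -> legal
(0,3): flips 1 -> legal
(1,1): flips 1 -> legal
(1,3): flips 1 -> legal
(1,4): flips 1 -> legal
(1,5): flips 1 -> legal
(3,1): no bracket -> illegal
(3,4): no bracket -> illegal
(3,5): no bracket -> illegal
W mobility = 6

Answer: B=5 W=6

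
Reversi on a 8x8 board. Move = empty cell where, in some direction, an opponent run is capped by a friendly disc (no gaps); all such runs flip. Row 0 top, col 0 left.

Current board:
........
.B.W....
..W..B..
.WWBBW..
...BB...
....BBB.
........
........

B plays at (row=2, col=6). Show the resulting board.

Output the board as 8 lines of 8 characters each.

Answer: ........
.B.W....
..W..BB.
.WWBBB..
...BB...
....BBB.
........
........

Derivation:
Place B at (2,6); scan 8 dirs for brackets.
Dir NW: first cell '.' (not opp) -> no flip
Dir N: first cell '.' (not opp) -> no flip
Dir NE: first cell '.' (not opp) -> no flip
Dir W: first cell 'B' (not opp) -> no flip
Dir E: first cell '.' (not opp) -> no flip
Dir SW: opp run (3,5) capped by B -> flip
Dir S: first cell '.' (not opp) -> no flip
Dir SE: first cell '.' (not opp) -> no flip
All flips: (3,5)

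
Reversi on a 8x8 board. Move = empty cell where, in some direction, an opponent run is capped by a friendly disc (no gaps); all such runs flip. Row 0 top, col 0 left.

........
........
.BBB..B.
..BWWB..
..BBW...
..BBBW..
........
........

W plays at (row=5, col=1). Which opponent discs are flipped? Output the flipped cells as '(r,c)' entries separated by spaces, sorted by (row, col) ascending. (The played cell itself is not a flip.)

Answer: (4,2) (5,2) (5,3) (5,4)

Derivation:
Dir NW: first cell '.' (not opp) -> no flip
Dir N: first cell '.' (not opp) -> no flip
Dir NE: opp run (4,2) capped by W -> flip
Dir W: first cell '.' (not opp) -> no flip
Dir E: opp run (5,2) (5,3) (5,4) capped by W -> flip
Dir SW: first cell '.' (not opp) -> no flip
Dir S: first cell '.' (not opp) -> no flip
Dir SE: first cell '.' (not opp) -> no flip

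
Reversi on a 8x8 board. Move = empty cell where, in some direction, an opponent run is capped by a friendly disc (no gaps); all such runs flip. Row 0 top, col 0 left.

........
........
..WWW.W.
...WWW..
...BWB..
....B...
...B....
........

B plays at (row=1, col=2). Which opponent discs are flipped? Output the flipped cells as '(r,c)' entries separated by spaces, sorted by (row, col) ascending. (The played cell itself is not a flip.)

Answer: (2,3) (3,4)

Derivation:
Dir NW: first cell '.' (not opp) -> no flip
Dir N: first cell '.' (not opp) -> no flip
Dir NE: first cell '.' (not opp) -> no flip
Dir W: first cell '.' (not opp) -> no flip
Dir E: first cell '.' (not opp) -> no flip
Dir SW: first cell '.' (not opp) -> no flip
Dir S: opp run (2,2), next='.' -> no flip
Dir SE: opp run (2,3) (3,4) capped by B -> flip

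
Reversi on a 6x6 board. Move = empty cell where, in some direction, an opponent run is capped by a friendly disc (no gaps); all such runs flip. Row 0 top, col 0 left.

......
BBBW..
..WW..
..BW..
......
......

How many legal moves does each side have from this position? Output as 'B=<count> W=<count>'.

-- B to move --
(0,2): no bracket -> illegal
(0,3): no bracket -> illegal
(0,4): no bracket -> illegal
(1,4): flips 2 -> legal
(2,1): no bracket -> illegal
(2,4): no bracket -> illegal
(3,1): no bracket -> illegal
(3,4): flips 2 -> legal
(4,2): no bracket -> illegal
(4,3): no bracket -> illegal
(4,4): flips 2 -> legal
B mobility = 3
-- W to move --
(0,0): flips 1 -> legal
(0,1): flips 1 -> legal
(0,2): flips 1 -> legal
(0,3): no bracket -> illegal
(2,0): no bracket -> illegal
(2,1): no bracket -> illegal
(3,1): flips 1 -> legal
(4,1): flips 1 -> legal
(4,2): flips 1 -> legal
(4,3): no bracket -> illegal
W mobility = 6

Answer: B=3 W=6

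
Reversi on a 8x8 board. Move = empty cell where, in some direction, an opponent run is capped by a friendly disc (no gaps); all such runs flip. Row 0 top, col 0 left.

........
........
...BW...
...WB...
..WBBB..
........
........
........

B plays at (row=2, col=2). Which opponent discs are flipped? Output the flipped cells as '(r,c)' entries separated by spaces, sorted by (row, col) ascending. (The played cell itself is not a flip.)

Dir NW: first cell '.' (not opp) -> no flip
Dir N: first cell '.' (not opp) -> no flip
Dir NE: first cell '.' (not opp) -> no flip
Dir W: first cell '.' (not opp) -> no flip
Dir E: first cell 'B' (not opp) -> no flip
Dir SW: first cell '.' (not opp) -> no flip
Dir S: first cell '.' (not opp) -> no flip
Dir SE: opp run (3,3) capped by B -> flip

Answer: (3,3)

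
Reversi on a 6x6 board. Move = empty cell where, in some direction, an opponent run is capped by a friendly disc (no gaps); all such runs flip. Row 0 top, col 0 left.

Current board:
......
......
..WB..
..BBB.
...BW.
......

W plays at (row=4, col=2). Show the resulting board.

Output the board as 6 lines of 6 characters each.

Answer: ......
......
..WB..
..WBB.
..WWW.
......

Derivation:
Place W at (4,2); scan 8 dirs for brackets.
Dir NW: first cell '.' (not opp) -> no flip
Dir N: opp run (3,2) capped by W -> flip
Dir NE: opp run (3,3), next='.' -> no flip
Dir W: first cell '.' (not opp) -> no flip
Dir E: opp run (4,3) capped by W -> flip
Dir SW: first cell '.' (not opp) -> no flip
Dir S: first cell '.' (not opp) -> no flip
Dir SE: first cell '.' (not opp) -> no flip
All flips: (3,2) (4,3)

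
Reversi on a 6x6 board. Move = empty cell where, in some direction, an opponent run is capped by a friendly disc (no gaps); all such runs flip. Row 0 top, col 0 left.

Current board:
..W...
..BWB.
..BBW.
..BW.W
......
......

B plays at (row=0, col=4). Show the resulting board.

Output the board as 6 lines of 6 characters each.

Answer: ..W.B.
..BBB.
..BBW.
..BW.W
......
......

Derivation:
Place B at (0,4); scan 8 dirs for brackets.
Dir NW: edge -> no flip
Dir N: edge -> no flip
Dir NE: edge -> no flip
Dir W: first cell '.' (not opp) -> no flip
Dir E: first cell '.' (not opp) -> no flip
Dir SW: opp run (1,3) capped by B -> flip
Dir S: first cell 'B' (not opp) -> no flip
Dir SE: first cell '.' (not opp) -> no flip
All flips: (1,3)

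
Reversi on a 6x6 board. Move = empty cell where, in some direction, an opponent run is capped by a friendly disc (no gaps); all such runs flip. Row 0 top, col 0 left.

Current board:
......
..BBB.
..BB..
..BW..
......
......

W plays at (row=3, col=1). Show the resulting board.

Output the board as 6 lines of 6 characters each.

Place W at (3,1); scan 8 dirs for brackets.
Dir NW: first cell '.' (not opp) -> no flip
Dir N: first cell '.' (not opp) -> no flip
Dir NE: opp run (2,2) (1,3), next='.' -> no flip
Dir W: first cell '.' (not opp) -> no flip
Dir E: opp run (3,2) capped by W -> flip
Dir SW: first cell '.' (not opp) -> no flip
Dir S: first cell '.' (not opp) -> no flip
Dir SE: first cell '.' (not opp) -> no flip
All flips: (3,2)

Answer: ......
..BBB.
..BB..
.WWW..
......
......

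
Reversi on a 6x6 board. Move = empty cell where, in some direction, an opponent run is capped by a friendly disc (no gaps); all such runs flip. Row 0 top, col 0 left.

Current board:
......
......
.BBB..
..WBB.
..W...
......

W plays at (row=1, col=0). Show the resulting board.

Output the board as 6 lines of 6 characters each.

Place W at (1,0); scan 8 dirs for brackets.
Dir NW: edge -> no flip
Dir N: first cell '.' (not opp) -> no flip
Dir NE: first cell '.' (not opp) -> no flip
Dir W: edge -> no flip
Dir E: first cell '.' (not opp) -> no flip
Dir SW: edge -> no flip
Dir S: first cell '.' (not opp) -> no flip
Dir SE: opp run (2,1) capped by W -> flip
All flips: (2,1)

Answer: ......
W.....
.WBB..
..WBB.
..W...
......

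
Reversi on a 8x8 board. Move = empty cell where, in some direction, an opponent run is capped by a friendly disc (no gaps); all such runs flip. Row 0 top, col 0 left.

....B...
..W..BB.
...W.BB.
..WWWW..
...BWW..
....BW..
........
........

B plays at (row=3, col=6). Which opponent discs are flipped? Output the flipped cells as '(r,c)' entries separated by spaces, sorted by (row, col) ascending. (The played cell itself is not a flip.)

Answer: (4,5)

Derivation:
Dir NW: first cell 'B' (not opp) -> no flip
Dir N: first cell 'B' (not opp) -> no flip
Dir NE: first cell '.' (not opp) -> no flip
Dir W: opp run (3,5) (3,4) (3,3) (3,2), next='.' -> no flip
Dir E: first cell '.' (not opp) -> no flip
Dir SW: opp run (4,5) capped by B -> flip
Dir S: first cell '.' (not opp) -> no flip
Dir SE: first cell '.' (not opp) -> no flip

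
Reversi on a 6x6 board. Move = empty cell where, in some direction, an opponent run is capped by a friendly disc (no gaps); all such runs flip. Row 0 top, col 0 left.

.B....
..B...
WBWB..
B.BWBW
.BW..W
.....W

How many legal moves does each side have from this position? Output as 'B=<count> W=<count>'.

Answer: B=3 W=5

Derivation:
-- B to move --
(1,0): flips 1 -> legal
(1,1): no bracket -> illegal
(1,3): no bracket -> illegal
(2,4): no bracket -> illegal
(2,5): no bracket -> illegal
(3,1): no bracket -> illegal
(4,3): flips 2 -> legal
(4,4): no bracket -> illegal
(5,1): no bracket -> illegal
(5,2): flips 1 -> legal
(5,3): no bracket -> illegal
(5,4): no bracket -> illegal
B mobility = 3
-- W to move --
(0,0): no bracket -> illegal
(0,2): flips 1 -> legal
(0,3): no bracket -> illegal
(1,0): no bracket -> illegal
(1,1): no bracket -> illegal
(1,3): flips 1 -> legal
(1,4): no bracket -> illegal
(2,4): flips 1 -> legal
(2,5): no bracket -> illegal
(3,1): flips 1 -> legal
(4,0): flips 2 -> legal
(4,3): no bracket -> illegal
(4,4): no bracket -> illegal
(5,0): no bracket -> illegal
(5,1): no bracket -> illegal
(5,2): no bracket -> illegal
W mobility = 5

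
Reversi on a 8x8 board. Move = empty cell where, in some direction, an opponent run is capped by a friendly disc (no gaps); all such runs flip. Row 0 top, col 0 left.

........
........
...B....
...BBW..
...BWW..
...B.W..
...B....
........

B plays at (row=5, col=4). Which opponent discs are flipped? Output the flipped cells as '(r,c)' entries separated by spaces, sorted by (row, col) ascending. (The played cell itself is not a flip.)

Answer: (4,4)

Derivation:
Dir NW: first cell 'B' (not opp) -> no flip
Dir N: opp run (4,4) capped by B -> flip
Dir NE: opp run (4,5), next='.' -> no flip
Dir W: first cell 'B' (not opp) -> no flip
Dir E: opp run (5,5), next='.' -> no flip
Dir SW: first cell 'B' (not opp) -> no flip
Dir S: first cell '.' (not opp) -> no flip
Dir SE: first cell '.' (not opp) -> no flip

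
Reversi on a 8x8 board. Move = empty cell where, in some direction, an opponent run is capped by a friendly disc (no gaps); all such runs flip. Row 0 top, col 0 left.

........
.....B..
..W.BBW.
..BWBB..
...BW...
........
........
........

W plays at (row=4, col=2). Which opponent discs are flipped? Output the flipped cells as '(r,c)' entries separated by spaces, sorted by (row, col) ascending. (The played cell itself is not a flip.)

Dir NW: first cell '.' (not opp) -> no flip
Dir N: opp run (3,2) capped by W -> flip
Dir NE: first cell 'W' (not opp) -> no flip
Dir W: first cell '.' (not opp) -> no flip
Dir E: opp run (4,3) capped by W -> flip
Dir SW: first cell '.' (not opp) -> no flip
Dir S: first cell '.' (not opp) -> no flip
Dir SE: first cell '.' (not opp) -> no flip

Answer: (3,2) (4,3)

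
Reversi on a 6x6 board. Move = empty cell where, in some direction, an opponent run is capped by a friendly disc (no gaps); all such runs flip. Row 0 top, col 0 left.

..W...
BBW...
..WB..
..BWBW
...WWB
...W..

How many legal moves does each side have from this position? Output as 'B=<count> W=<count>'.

Answer: B=8 W=9

Derivation:
-- B to move --
(0,1): flips 1 -> legal
(0,3): no bracket -> illegal
(1,3): flips 1 -> legal
(2,1): flips 1 -> legal
(2,4): no bracket -> illegal
(2,5): flips 1 -> legal
(3,1): no bracket -> illegal
(4,2): flips 2 -> legal
(5,2): flips 1 -> legal
(5,4): flips 2 -> legal
(5,5): flips 3 -> legal
B mobility = 8
-- W to move --
(0,0): flips 1 -> legal
(0,1): no bracket -> illegal
(1,3): flips 1 -> legal
(1,4): no bracket -> illegal
(2,0): flips 1 -> legal
(2,1): flips 1 -> legal
(2,4): flips 2 -> legal
(2,5): flips 1 -> legal
(3,1): flips 1 -> legal
(4,1): no bracket -> illegal
(4,2): flips 1 -> legal
(5,4): no bracket -> illegal
(5,5): flips 1 -> legal
W mobility = 9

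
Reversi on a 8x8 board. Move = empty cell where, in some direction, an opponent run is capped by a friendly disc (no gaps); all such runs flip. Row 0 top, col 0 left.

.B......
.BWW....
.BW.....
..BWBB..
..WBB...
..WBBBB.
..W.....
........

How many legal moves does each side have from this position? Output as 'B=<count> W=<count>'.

Answer: B=10 W=13

Derivation:
-- B to move --
(0,2): flips 2 -> legal
(0,3): flips 1 -> legal
(0,4): no bracket -> illegal
(1,4): flips 2 -> legal
(2,3): flips 3 -> legal
(2,4): no bracket -> illegal
(3,1): flips 1 -> legal
(4,1): flips 1 -> legal
(5,1): flips 1 -> legal
(6,1): flips 1 -> legal
(6,3): no bracket -> illegal
(7,1): flips 1 -> legal
(7,2): flips 3 -> legal
(7,3): no bracket -> illegal
B mobility = 10
-- W to move --
(0,0): flips 1 -> legal
(0,2): no bracket -> illegal
(1,0): flips 1 -> legal
(2,0): flips 1 -> legal
(2,3): no bracket -> illegal
(2,4): no bracket -> illegal
(2,5): flips 2 -> legal
(2,6): flips 3 -> legal
(3,0): flips 1 -> legal
(3,1): flips 1 -> legal
(3,6): flips 2 -> legal
(4,1): no bracket -> illegal
(4,5): flips 2 -> legal
(4,6): no bracket -> illegal
(4,7): no bracket -> illegal
(5,7): flips 4 -> legal
(6,3): flips 2 -> legal
(6,4): flips 1 -> legal
(6,5): no bracket -> illegal
(6,6): flips 2 -> legal
(6,7): no bracket -> illegal
W mobility = 13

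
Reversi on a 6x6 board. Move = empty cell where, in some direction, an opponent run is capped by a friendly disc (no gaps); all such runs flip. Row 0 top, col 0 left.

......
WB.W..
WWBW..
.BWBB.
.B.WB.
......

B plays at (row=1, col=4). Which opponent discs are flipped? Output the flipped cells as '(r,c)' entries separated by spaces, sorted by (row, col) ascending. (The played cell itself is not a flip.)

Answer: (2,3) (3,2)

Derivation:
Dir NW: first cell '.' (not opp) -> no flip
Dir N: first cell '.' (not opp) -> no flip
Dir NE: first cell '.' (not opp) -> no flip
Dir W: opp run (1,3), next='.' -> no flip
Dir E: first cell '.' (not opp) -> no flip
Dir SW: opp run (2,3) (3,2) capped by B -> flip
Dir S: first cell '.' (not opp) -> no flip
Dir SE: first cell '.' (not opp) -> no flip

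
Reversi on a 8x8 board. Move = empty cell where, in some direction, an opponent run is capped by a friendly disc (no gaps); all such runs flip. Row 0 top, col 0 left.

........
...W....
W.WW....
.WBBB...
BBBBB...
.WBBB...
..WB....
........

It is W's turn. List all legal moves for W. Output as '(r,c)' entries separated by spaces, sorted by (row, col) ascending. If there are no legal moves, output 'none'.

Answer: (2,4) (3,5) (4,5) (5,0) (5,5) (6,4) (7,3)

Derivation:
(2,1): no bracket -> illegal
(2,4): flips 2 -> legal
(2,5): no bracket -> illegal
(3,0): no bracket -> illegal
(3,5): flips 5 -> legal
(4,5): flips 1 -> legal
(5,0): flips 2 -> legal
(5,5): flips 5 -> legal
(6,1): no bracket -> illegal
(6,4): flips 3 -> legal
(6,5): no bracket -> illegal
(7,2): no bracket -> illegal
(7,3): flips 4 -> legal
(7,4): no bracket -> illegal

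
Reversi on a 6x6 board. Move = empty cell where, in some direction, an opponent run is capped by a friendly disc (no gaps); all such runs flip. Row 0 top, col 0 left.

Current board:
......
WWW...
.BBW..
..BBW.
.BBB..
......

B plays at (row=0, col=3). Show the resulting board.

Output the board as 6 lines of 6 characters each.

Place B at (0,3); scan 8 dirs for brackets.
Dir NW: edge -> no flip
Dir N: edge -> no flip
Dir NE: edge -> no flip
Dir W: first cell '.' (not opp) -> no flip
Dir E: first cell '.' (not opp) -> no flip
Dir SW: opp run (1,2) capped by B -> flip
Dir S: first cell '.' (not opp) -> no flip
Dir SE: first cell '.' (not opp) -> no flip
All flips: (1,2)

Answer: ...B..
WWB...
.BBW..
..BBW.
.BBB..
......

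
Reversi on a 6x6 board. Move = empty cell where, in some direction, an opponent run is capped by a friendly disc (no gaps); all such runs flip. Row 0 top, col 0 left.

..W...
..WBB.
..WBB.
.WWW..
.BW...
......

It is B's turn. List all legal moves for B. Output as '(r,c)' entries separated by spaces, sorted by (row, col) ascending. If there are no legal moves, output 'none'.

Answer: (0,1) (1,1) (2,1) (4,0) (4,3) (5,1)

Derivation:
(0,1): flips 1 -> legal
(0,3): no bracket -> illegal
(1,1): flips 1 -> legal
(2,0): no bracket -> illegal
(2,1): flips 2 -> legal
(3,0): no bracket -> illegal
(3,4): no bracket -> illegal
(4,0): flips 2 -> legal
(4,3): flips 2 -> legal
(4,4): no bracket -> illegal
(5,1): flips 2 -> legal
(5,2): no bracket -> illegal
(5,3): no bracket -> illegal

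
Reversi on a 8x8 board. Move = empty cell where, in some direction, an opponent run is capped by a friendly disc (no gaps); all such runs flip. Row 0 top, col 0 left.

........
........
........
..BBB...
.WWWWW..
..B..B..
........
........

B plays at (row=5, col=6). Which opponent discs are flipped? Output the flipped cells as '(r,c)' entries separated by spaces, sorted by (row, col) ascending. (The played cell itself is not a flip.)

Answer: (4,5)

Derivation:
Dir NW: opp run (4,5) capped by B -> flip
Dir N: first cell '.' (not opp) -> no flip
Dir NE: first cell '.' (not opp) -> no flip
Dir W: first cell 'B' (not opp) -> no flip
Dir E: first cell '.' (not opp) -> no flip
Dir SW: first cell '.' (not opp) -> no flip
Dir S: first cell '.' (not opp) -> no flip
Dir SE: first cell '.' (not opp) -> no flip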